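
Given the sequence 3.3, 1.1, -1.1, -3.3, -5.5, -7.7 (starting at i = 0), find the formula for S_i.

Check differences: 1.1 - 3.3 = -2.2
-1.1 - 1.1 = -2.2
Common difference d = -2.2.
First term a = 3.3.
Formula: S_i = 3.30 - 2.20*i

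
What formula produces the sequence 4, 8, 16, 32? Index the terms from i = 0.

Check ratios: 8 / 4 = 2.0
Common ratio r = 2.
First term a = 4.
Formula: S_i = 4 * 2^i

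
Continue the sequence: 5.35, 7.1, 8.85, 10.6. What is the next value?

Differences: 7.1 - 5.35 = 1.75
This is an arithmetic sequence with common difference d = 1.75.
Next term = 10.6 + 1.75 = 12.35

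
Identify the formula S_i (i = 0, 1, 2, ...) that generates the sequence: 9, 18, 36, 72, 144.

Check ratios: 18 / 9 = 2.0
Common ratio r = 2.
First term a = 9.
Formula: S_i = 9 * 2^i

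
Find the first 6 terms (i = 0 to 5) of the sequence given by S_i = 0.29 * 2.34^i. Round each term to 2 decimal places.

This is a geometric sequence.
i=0: S_0 = 0.29 * 2.34^0 = 0.29
i=1: S_1 = 0.29 * 2.34^1 ≈ 0.68
i=2: S_2 = 0.29 * 2.34^2 ≈ 1.59
i=3: S_3 = 0.29 * 2.34^3 ≈ 3.72
i=4: S_4 = 0.29 * 2.34^4 ≈ 8.69
i=5: S_5 = 0.29 * 2.34^5 ≈ 20.35
The first 6 terms are: [0.29, 0.68, 1.59, 3.72, 8.69, 20.35]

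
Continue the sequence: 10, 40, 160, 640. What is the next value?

Ratios: 40 / 10 = 4.0
This is a geometric sequence with common ratio r = 4.
Next term = 640 * 4 = 2560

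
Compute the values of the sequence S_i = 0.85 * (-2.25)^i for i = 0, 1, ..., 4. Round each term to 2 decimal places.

This is a geometric sequence.
i=0: S_0 = 0.85 * (-2.25)^0 = 0.85
i=1: S_1 = 0.85 * (-2.25)^1 ≈ -1.91
i=2: S_2 = 0.85 * (-2.25)^2 ≈ 4.3
i=3: S_3 = 0.85 * (-2.25)^3 ≈ -9.68
i=4: S_4 = 0.85 * (-2.25)^4 ≈ 21.78
The first 5 terms are: [0.85, -1.91, 4.3, -9.68, 21.78]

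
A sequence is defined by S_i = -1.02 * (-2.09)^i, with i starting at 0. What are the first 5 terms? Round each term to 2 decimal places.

This is a geometric sequence.
i=0: S_0 = -1.02 * (-2.09)^0 = -1.02
i=1: S_1 = -1.02 * (-2.09)^1 ≈ 2.13
i=2: S_2 = -1.02 * (-2.09)^2 ≈ -4.46
i=3: S_3 = -1.02 * (-2.09)^3 ≈ 9.31
i=4: S_4 = -1.02 * (-2.09)^4 ≈ -19.46
The first 5 terms are: [-1.02, 2.13, -4.46, 9.31, -19.46]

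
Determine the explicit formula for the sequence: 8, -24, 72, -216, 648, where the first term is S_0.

Check ratios: -24 / 8 = -3.0
Common ratio r = -3.
First term a = 8.
Formula: S_i = 8 * (-3)^i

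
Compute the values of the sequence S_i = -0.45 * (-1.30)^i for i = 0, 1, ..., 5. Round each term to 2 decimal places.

This is a geometric sequence.
i=0: S_0 = -0.45 * (-1.3)^0 = -0.45
i=1: S_1 = -0.45 * (-1.3)^1 ≈ 0.59
i=2: S_2 = -0.45 * (-1.3)^2 ≈ -0.76
i=3: S_3 = -0.45 * (-1.3)^3 ≈ 0.99
i=4: S_4 = -0.45 * (-1.3)^4 ≈ -1.29
i=5: S_5 = -0.45 * (-1.3)^5 ≈ 1.67
The first 6 terms are: [-0.45, 0.59, -0.76, 0.99, -1.29, 1.67]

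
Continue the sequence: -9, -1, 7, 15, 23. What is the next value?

Differences: -1 - -9 = 8
This is an arithmetic sequence with common difference d = 8.
Next term = 23 + 8 = 31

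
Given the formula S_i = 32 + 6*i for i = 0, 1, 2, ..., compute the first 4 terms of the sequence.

This is an arithmetic sequence.
i=0: S_0 = 32 + 6*0 = 32
i=1: S_1 = 32 + 6*1 = 38
i=2: S_2 = 32 + 6*2 = 44
i=3: S_3 = 32 + 6*3 = 50
The first 4 terms are: [32, 38, 44, 50]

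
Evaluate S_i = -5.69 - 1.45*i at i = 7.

S_7 = -5.69 + -1.45*7 = -5.69 + -10.15 = -15.84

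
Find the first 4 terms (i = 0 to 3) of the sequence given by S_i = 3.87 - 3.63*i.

This is an arithmetic sequence.
i=0: S_0 = 3.87 + -3.63*0 = 3.87
i=1: S_1 = 3.87 + -3.63*1 = 0.24
i=2: S_2 = 3.87 + -3.63*2 = -3.39
i=3: S_3 = 3.87 + -3.63*3 = -7.02
The first 4 terms are: [3.87, 0.24, -3.39, -7.02]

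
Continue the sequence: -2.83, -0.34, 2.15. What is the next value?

Differences: -0.34 - -2.83 = 2.49
This is an arithmetic sequence with common difference d = 2.49.
Next term = 2.15 + 2.49 = 4.64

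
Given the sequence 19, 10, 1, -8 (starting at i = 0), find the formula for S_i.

Check differences: 10 - 19 = -9
1 - 10 = -9
Common difference d = -9.
First term a = 19.
Formula: S_i = 19 - 9*i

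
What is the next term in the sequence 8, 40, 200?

Ratios: 40 / 8 = 5.0
This is a geometric sequence with common ratio r = 5.
Next term = 200 * 5 = 1000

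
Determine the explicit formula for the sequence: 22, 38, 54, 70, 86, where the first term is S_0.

Check differences: 38 - 22 = 16
54 - 38 = 16
Common difference d = 16.
First term a = 22.
Formula: S_i = 22 + 16*i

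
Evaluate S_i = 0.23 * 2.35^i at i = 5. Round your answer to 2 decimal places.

S_5 = 0.23 * 2.35^5 ≈ 0.23 * 71.6703 ≈ 16.48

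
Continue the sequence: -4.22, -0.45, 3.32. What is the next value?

Differences: -0.45 - -4.22 = 3.77
This is an arithmetic sequence with common difference d = 3.77.
Next term = 3.32 + 3.77 = 7.09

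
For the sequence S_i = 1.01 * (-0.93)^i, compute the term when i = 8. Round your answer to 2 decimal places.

S_8 = 1.01 * (-0.93)^8 ≈ 1.01 * 0.5596 ≈ 0.57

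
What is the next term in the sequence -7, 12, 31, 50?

Differences: 12 - -7 = 19
This is an arithmetic sequence with common difference d = 19.
Next term = 50 + 19 = 69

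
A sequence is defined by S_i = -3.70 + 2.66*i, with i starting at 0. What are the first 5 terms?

This is an arithmetic sequence.
i=0: S_0 = -3.7 + 2.66*0 = -3.7
i=1: S_1 = -3.7 + 2.66*1 = -1.04
i=2: S_2 = -3.7 + 2.66*2 = 1.62
i=3: S_3 = -3.7 + 2.66*3 = 4.28
i=4: S_4 = -3.7 + 2.66*4 = 6.94
The first 5 terms are: [-3.7, -1.04, 1.62, 4.28, 6.94]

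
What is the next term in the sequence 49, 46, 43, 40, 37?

Differences: 46 - 49 = -3
This is an arithmetic sequence with common difference d = -3.
Next term = 37 + -3 = 34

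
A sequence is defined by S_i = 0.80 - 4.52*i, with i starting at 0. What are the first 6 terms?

This is an arithmetic sequence.
i=0: S_0 = 0.8 + -4.52*0 = 0.8
i=1: S_1 = 0.8 + -4.52*1 = -3.72
i=2: S_2 = 0.8 + -4.52*2 = -8.24
i=3: S_3 = 0.8 + -4.52*3 = -12.76
i=4: S_4 = 0.8 + -4.52*4 = -17.28
i=5: S_5 = 0.8 + -4.52*5 = -21.8
The first 6 terms are: [0.8, -3.72, -8.24, -12.76, -17.28, -21.8]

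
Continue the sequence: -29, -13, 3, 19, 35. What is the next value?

Differences: -13 - -29 = 16
This is an arithmetic sequence with common difference d = 16.
Next term = 35 + 16 = 51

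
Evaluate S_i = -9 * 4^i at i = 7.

S_7 = -9 * 4^7 = -9 * 16384 = -147456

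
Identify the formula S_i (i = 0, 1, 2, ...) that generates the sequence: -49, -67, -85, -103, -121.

Check differences: -67 - -49 = -18
-85 - -67 = -18
Common difference d = -18.
First term a = -49.
Formula: S_i = -49 - 18*i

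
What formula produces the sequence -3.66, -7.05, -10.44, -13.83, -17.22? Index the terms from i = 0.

Check differences: -7.05 - -3.66 = -3.39
-10.44 - -7.05 = -3.39
Common difference d = -3.39.
First term a = -3.66.
Formula: S_i = -3.66 - 3.39*i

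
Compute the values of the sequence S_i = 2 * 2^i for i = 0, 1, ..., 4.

This is a geometric sequence.
i=0: S_0 = 2 * 2^0 = 2
i=1: S_1 = 2 * 2^1 = 4
i=2: S_2 = 2 * 2^2 = 8
i=3: S_3 = 2 * 2^3 = 16
i=4: S_4 = 2 * 2^4 = 32
The first 5 terms are: [2, 4, 8, 16, 32]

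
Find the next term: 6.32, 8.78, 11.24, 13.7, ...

Differences: 8.78 - 6.32 = 2.46
This is an arithmetic sequence with common difference d = 2.46.
Next term = 13.7 + 2.46 = 16.16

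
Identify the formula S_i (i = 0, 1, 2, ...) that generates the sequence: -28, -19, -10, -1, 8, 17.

Check differences: -19 - -28 = 9
-10 - -19 = 9
Common difference d = 9.
First term a = -28.
Formula: S_i = -28 + 9*i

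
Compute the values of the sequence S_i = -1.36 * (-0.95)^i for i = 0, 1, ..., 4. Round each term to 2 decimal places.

This is a geometric sequence.
i=0: S_0 = -1.36 * (-0.95)^0 = -1.36
i=1: S_1 = -1.36 * (-0.95)^1 ≈ 1.29
i=2: S_2 = -1.36 * (-0.95)^2 ≈ -1.23
i=3: S_3 = -1.36 * (-0.95)^3 ≈ 1.17
i=4: S_4 = -1.36 * (-0.95)^4 ≈ -1.11
The first 5 terms are: [-1.36, 1.29, -1.23, 1.17, -1.11]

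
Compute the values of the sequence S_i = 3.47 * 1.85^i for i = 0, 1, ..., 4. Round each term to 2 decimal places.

This is a geometric sequence.
i=0: S_0 = 3.47 * 1.85^0 = 3.47
i=1: S_1 = 3.47 * 1.85^1 ≈ 6.42
i=2: S_2 = 3.47 * 1.85^2 ≈ 11.88
i=3: S_3 = 3.47 * 1.85^3 ≈ 21.97
i=4: S_4 = 3.47 * 1.85^4 ≈ 40.65
The first 5 terms are: [3.47, 6.42, 11.88, 21.97, 40.65]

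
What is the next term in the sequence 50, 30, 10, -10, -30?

Differences: 30 - 50 = -20
This is an arithmetic sequence with common difference d = -20.
Next term = -30 + -20 = -50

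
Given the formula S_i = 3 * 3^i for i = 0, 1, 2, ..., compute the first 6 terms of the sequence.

This is a geometric sequence.
i=0: S_0 = 3 * 3^0 = 3
i=1: S_1 = 3 * 3^1 = 9
i=2: S_2 = 3 * 3^2 = 27
i=3: S_3 = 3 * 3^3 = 81
i=4: S_4 = 3 * 3^4 = 243
i=5: S_5 = 3 * 3^5 = 729
The first 6 terms are: [3, 9, 27, 81, 243, 729]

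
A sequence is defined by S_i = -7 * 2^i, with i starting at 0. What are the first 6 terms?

This is a geometric sequence.
i=0: S_0 = -7 * 2^0 = -7
i=1: S_1 = -7 * 2^1 = -14
i=2: S_2 = -7 * 2^2 = -28
i=3: S_3 = -7 * 2^3 = -56
i=4: S_4 = -7 * 2^4 = -112
i=5: S_5 = -7 * 2^5 = -224
The first 6 terms are: [-7, -14, -28, -56, -112, -224]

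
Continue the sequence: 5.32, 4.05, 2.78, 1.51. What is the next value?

Differences: 4.05 - 5.32 = -1.27
This is an arithmetic sequence with common difference d = -1.27.
Next term = 1.51 + -1.27 = 0.24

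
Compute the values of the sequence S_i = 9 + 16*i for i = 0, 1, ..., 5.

This is an arithmetic sequence.
i=0: S_0 = 9 + 16*0 = 9
i=1: S_1 = 9 + 16*1 = 25
i=2: S_2 = 9 + 16*2 = 41
i=3: S_3 = 9 + 16*3 = 57
i=4: S_4 = 9 + 16*4 = 73
i=5: S_5 = 9 + 16*5 = 89
The first 6 terms are: [9, 25, 41, 57, 73, 89]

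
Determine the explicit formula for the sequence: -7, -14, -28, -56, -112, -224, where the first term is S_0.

Check ratios: -14 / -7 = 2.0
Common ratio r = 2.
First term a = -7.
Formula: S_i = -7 * 2^i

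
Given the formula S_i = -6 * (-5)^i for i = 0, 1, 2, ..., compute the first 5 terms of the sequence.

This is a geometric sequence.
i=0: S_0 = -6 * (-5)^0 = -6
i=1: S_1 = -6 * (-5)^1 = 30
i=2: S_2 = -6 * (-5)^2 = -150
i=3: S_3 = -6 * (-5)^3 = 750
i=4: S_4 = -6 * (-5)^4 = -3750
The first 5 terms are: [-6, 30, -150, 750, -3750]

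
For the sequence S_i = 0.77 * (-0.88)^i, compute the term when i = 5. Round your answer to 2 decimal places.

S_5 = 0.77 * (-0.88)^5 ≈ 0.77 * -0.5277 ≈ -0.41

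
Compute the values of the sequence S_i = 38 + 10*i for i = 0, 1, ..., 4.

This is an arithmetic sequence.
i=0: S_0 = 38 + 10*0 = 38
i=1: S_1 = 38 + 10*1 = 48
i=2: S_2 = 38 + 10*2 = 58
i=3: S_3 = 38 + 10*3 = 68
i=4: S_4 = 38 + 10*4 = 78
The first 5 terms are: [38, 48, 58, 68, 78]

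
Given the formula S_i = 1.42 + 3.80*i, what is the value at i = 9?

S_9 = 1.42 + 3.8*9 = 1.42 + 34.2 = 35.62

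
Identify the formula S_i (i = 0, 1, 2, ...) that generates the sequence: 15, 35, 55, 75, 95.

Check differences: 35 - 15 = 20
55 - 35 = 20
Common difference d = 20.
First term a = 15.
Formula: S_i = 15 + 20*i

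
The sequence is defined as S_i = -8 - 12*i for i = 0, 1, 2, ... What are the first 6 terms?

This is an arithmetic sequence.
i=0: S_0 = -8 + -12*0 = -8
i=1: S_1 = -8 + -12*1 = -20
i=2: S_2 = -8 + -12*2 = -32
i=3: S_3 = -8 + -12*3 = -44
i=4: S_4 = -8 + -12*4 = -56
i=5: S_5 = -8 + -12*5 = -68
The first 6 terms are: [-8, -20, -32, -44, -56, -68]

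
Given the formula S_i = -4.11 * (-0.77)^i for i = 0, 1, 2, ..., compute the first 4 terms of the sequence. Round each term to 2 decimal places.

This is a geometric sequence.
i=0: S_0 = -4.11 * (-0.77)^0 = -4.11
i=1: S_1 = -4.11 * (-0.77)^1 ≈ 3.16
i=2: S_2 = -4.11 * (-0.77)^2 ≈ -2.44
i=3: S_3 = -4.11 * (-0.77)^3 ≈ 1.88
The first 4 terms are: [-4.11, 3.16, -2.44, 1.88]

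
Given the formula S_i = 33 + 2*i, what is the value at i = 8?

S_8 = 33 + 2*8 = 33 + 16 = 49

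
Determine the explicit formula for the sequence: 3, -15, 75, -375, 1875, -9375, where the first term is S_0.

Check ratios: -15 / 3 = -5.0
Common ratio r = -5.
First term a = 3.
Formula: S_i = 3 * (-5)^i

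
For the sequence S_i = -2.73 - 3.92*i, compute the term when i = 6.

S_6 = -2.73 + -3.92*6 = -2.73 + -23.52 = -26.25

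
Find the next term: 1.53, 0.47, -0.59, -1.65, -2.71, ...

Differences: 0.47 - 1.53 = -1.06
This is an arithmetic sequence with common difference d = -1.06.
Next term = -2.71 + -1.06 = -3.77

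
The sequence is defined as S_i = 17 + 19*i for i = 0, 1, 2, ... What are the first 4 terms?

This is an arithmetic sequence.
i=0: S_0 = 17 + 19*0 = 17
i=1: S_1 = 17 + 19*1 = 36
i=2: S_2 = 17 + 19*2 = 55
i=3: S_3 = 17 + 19*3 = 74
The first 4 terms are: [17, 36, 55, 74]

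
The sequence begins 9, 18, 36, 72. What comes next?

Ratios: 18 / 9 = 2.0
This is a geometric sequence with common ratio r = 2.
Next term = 72 * 2 = 144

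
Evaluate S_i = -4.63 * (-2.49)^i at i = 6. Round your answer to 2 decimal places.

S_6 = -4.63 * (-2.49)^6 ≈ -4.63 * 238.3395 ≈ -1103.51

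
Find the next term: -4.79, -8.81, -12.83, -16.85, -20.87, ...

Differences: -8.81 - -4.79 = -4.02
This is an arithmetic sequence with common difference d = -4.02.
Next term = -20.87 + -4.02 = -24.89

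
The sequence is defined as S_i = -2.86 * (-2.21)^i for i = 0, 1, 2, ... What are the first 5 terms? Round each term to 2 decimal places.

This is a geometric sequence.
i=0: S_0 = -2.86 * (-2.21)^0 = -2.86
i=1: S_1 = -2.86 * (-2.21)^1 ≈ 6.32
i=2: S_2 = -2.86 * (-2.21)^2 ≈ -13.97
i=3: S_3 = -2.86 * (-2.21)^3 ≈ 30.87
i=4: S_4 = -2.86 * (-2.21)^4 ≈ -68.22
The first 5 terms are: [-2.86, 6.32, -13.97, 30.87, -68.22]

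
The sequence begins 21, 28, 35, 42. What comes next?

Differences: 28 - 21 = 7
This is an arithmetic sequence with common difference d = 7.
Next term = 42 + 7 = 49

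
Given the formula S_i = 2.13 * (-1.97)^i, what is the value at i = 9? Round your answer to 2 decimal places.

S_9 = 2.13 * (-1.97)^9 ≈ 2.13 * -446.8853 ≈ -951.87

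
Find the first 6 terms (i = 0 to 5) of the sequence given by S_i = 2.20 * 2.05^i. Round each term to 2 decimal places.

This is a geometric sequence.
i=0: S_0 = 2.2 * 2.05^0 = 2.2
i=1: S_1 = 2.2 * 2.05^1 = 4.51
i=2: S_2 = 2.2 * 2.05^2 ≈ 9.25
i=3: S_3 = 2.2 * 2.05^3 ≈ 18.95
i=4: S_4 = 2.2 * 2.05^4 ≈ 38.85
i=5: S_5 = 2.2 * 2.05^5 ≈ 79.65
The first 6 terms are: [2.2, 4.51, 9.25, 18.95, 38.85, 79.65]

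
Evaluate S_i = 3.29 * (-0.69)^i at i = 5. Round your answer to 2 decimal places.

S_5 = 3.29 * (-0.69)^5 ≈ 3.29 * -0.1564 ≈ -0.51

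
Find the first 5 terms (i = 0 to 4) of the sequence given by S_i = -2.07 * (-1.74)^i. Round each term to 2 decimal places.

This is a geometric sequence.
i=0: S_0 = -2.07 * (-1.74)^0 = -2.07
i=1: S_1 = -2.07 * (-1.74)^1 ≈ 3.6
i=2: S_2 = -2.07 * (-1.74)^2 ≈ -6.27
i=3: S_3 = -2.07 * (-1.74)^3 ≈ 10.9
i=4: S_4 = -2.07 * (-1.74)^4 ≈ -18.97
The first 5 terms are: [-2.07, 3.6, -6.27, 10.9, -18.97]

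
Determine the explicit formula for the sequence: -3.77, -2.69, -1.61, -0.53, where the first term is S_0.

Check differences: -2.69 - -3.77 = 1.08
-1.61 - -2.69 = 1.08
Common difference d = 1.08.
First term a = -3.77.
Formula: S_i = -3.77 + 1.08*i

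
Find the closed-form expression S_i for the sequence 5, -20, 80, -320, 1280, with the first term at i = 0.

Check ratios: -20 / 5 = -4.0
Common ratio r = -4.
First term a = 5.
Formula: S_i = 5 * (-4)^i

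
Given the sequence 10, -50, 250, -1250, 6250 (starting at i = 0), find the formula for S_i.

Check ratios: -50 / 10 = -5.0
Common ratio r = -5.
First term a = 10.
Formula: S_i = 10 * (-5)^i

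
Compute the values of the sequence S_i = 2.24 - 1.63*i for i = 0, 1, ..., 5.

This is an arithmetic sequence.
i=0: S_0 = 2.24 + -1.63*0 = 2.24
i=1: S_1 = 2.24 + -1.63*1 = 0.61
i=2: S_2 = 2.24 + -1.63*2 = -1.02
i=3: S_3 = 2.24 + -1.63*3 = -2.65
i=4: S_4 = 2.24 + -1.63*4 = -4.28
i=5: S_5 = 2.24 + -1.63*5 = -5.91
The first 6 terms are: [2.24, 0.61, -1.02, -2.65, -4.28, -5.91]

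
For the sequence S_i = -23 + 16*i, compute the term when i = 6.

S_6 = -23 + 16*6 = -23 + 96 = 73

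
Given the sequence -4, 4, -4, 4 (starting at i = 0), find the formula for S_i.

Check ratios: 4 / -4 = -1.0
Common ratio r = -1.
First term a = -4.
Formula: S_i = -4 * (-1)^i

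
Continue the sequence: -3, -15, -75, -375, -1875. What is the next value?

Ratios: -15 / -3 = 5.0
This is a geometric sequence with common ratio r = 5.
Next term = -1875 * 5 = -9375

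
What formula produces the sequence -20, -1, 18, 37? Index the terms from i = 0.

Check differences: -1 - -20 = 19
18 - -1 = 19
Common difference d = 19.
First term a = -20.
Formula: S_i = -20 + 19*i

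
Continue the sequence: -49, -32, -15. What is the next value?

Differences: -32 - -49 = 17
This is an arithmetic sequence with common difference d = 17.
Next term = -15 + 17 = 2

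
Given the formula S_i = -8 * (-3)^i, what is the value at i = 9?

S_9 = -8 * (-3)^9 = -8 * -19683 = 157464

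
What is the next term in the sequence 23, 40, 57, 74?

Differences: 40 - 23 = 17
This is an arithmetic sequence with common difference d = 17.
Next term = 74 + 17 = 91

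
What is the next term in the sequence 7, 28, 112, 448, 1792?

Ratios: 28 / 7 = 4.0
This is a geometric sequence with common ratio r = 4.
Next term = 1792 * 4 = 7168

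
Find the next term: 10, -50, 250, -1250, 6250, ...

Ratios: -50 / 10 = -5.0
This is a geometric sequence with common ratio r = -5.
Next term = 6250 * -5 = -31250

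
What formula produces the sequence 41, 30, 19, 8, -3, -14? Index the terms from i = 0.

Check differences: 30 - 41 = -11
19 - 30 = -11
Common difference d = -11.
First term a = 41.
Formula: S_i = 41 - 11*i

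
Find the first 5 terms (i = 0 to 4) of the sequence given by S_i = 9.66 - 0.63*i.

This is an arithmetic sequence.
i=0: S_0 = 9.66 + -0.63*0 = 9.66
i=1: S_1 = 9.66 + -0.63*1 = 9.03
i=2: S_2 = 9.66 + -0.63*2 = 8.4
i=3: S_3 = 9.66 + -0.63*3 = 7.77
i=4: S_4 = 9.66 + -0.63*4 = 7.14
The first 5 terms are: [9.66, 9.03, 8.4, 7.77, 7.14]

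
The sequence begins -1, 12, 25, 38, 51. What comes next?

Differences: 12 - -1 = 13
This is an arithmetic sequence with common difference d = 13.
Next term = 51 + 13 = 64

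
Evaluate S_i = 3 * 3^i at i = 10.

S_10 = 3 * 3^10 = 3 * 59049 = 177147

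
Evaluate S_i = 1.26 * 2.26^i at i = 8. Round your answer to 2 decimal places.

S_8 = 1.26 * 2.26^8 ≈ 1.26 * 680.5617 ≈ 857.51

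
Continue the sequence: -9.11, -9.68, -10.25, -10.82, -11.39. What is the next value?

Differences: -9.68 - -9.11 = -0.57
This is an arithmetic sequence with common difference d = -0.57.
Next term = -11.39 + -0.57 = -11.96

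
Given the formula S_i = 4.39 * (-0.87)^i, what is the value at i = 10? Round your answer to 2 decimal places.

S_10 = 4.39 * (-0.87)^10 ≈ 4.39 * 0.2484 ≈ 1.09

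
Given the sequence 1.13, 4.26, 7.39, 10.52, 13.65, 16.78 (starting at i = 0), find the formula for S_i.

Check differences: 4.26 - 1.13 = 3.13
7.39 - 4.26 = 3.13
Common difference d = 3.13.
First term a = 1.13.
Formula: S_i = 1.13 + 3.13*i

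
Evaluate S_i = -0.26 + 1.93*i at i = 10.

S_10 = -0.26 + 1.93*10 = -0.26 + 19.3 = 19.04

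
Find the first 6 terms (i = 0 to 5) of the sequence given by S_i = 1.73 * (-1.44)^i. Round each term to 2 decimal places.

This is a geometric sequence.
i=0: S_0 = 1.73 * (-1.44)^0 = 1.73
i=1: S_1 = 1.73 * (-1.44)^1 ≈ -2.49
i=2: S_2 = 1.73 * (-1.44)^2 ≈ 3.59
i=3: S_3 = 1.73 * (-1.44)^3 ≈ -5.17
i=4: S_4 = 1.73 * (-1.44)^4 ≈ 7.44
i=5: S_5 = 1.73 * (-1.44)^5 ≈ -10.71
The first 6 terms are: [1.73, -2.49, 3.59, -5.17, 7.44, -10.71]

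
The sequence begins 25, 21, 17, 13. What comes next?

Differences: 21 - 25 = -4
This is an arithmetic sequence with common difference d = -4.
Next term = 13 + -4 = 9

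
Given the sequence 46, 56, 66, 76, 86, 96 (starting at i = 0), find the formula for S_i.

Check differences: 56 - 46 = 10
66 - 56 = 10
Common difference d = 10.
First term a = 46.
Formula: S_i = 46 + 10*i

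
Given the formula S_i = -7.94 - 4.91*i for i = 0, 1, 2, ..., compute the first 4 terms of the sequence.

This is an arithmetic sequence.
i=0: S_0 = -7.94 + -4.91*0 = -7.94
i=1: S_1 = -7.94 + -4.91*1 = -12.85
i=2: S_2 = -7.94 + -4.91*2 = -17.76
i=3: S_3 = -7.94 + -4.91*3 = -22.67
The first 4 terms are: [-7.94, -12.85, -17.76, -22.67]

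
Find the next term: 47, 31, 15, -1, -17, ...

Differences: 31 - 47 = -16
This is an arithmetic sequence with common difference d = -16.
Next term = -17 + -16 = -33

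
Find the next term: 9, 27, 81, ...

Ratios: 27 / 9 = 3.0
This is a geometric sequence with common ratio r = 3.
Next term = 81 * 3 = 243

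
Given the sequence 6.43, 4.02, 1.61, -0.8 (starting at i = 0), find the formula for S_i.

Check differences: 4.02 - 6.43 = -2.41
1.61 - 4.02 = -2.41
Common difference d = -2.41.
First term a = 6.43.
Formula: S_i = 6.43 - 2.41*i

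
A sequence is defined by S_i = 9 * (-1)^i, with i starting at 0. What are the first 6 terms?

This is a geometric sequence.
i=0: S_0 = 9 * (-1)^0 = 9
i=1: S_1 = 9 * (-1)^1 = -9
i=2: S_2 = 9 * (-1)^2 = 9
i=3: S_3 = 9 * (-1)^3 = -9
i=4: S_4 = 9 * (-1)^4 = 9
i=5: S_5 = 9 * (-1)^5 = -9
The first 6 terms are: [9, -9, 9, -9, 9, -9]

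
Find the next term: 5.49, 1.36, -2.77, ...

Differences: 1.36 - 5.49 = -4.13
This is an arithmetic sequence with common difference d = -4.13.
Next term = -2.77 + -4.13 = -6.9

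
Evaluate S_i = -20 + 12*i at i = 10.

S_10 = -20 + 12*10 = -20 + 120 = 100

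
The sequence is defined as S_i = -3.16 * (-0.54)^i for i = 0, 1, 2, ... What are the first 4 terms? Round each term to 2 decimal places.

This is a geometric sequence.
i=0: S_0 = -3.16 * (-0.54)^0 = -3.16
i=1: S_1 = -3.16 * (-0.54)^1 ≈ 1.71
i=2: S_2 = -3.16 * (-0.54)^2 ≈ -0.92
i=3: S_3 = -3.16 * (-0.54)^3 ≈ 0.5
The first 4 terms are: [-3.16, 1.71, -0.92, 0.5]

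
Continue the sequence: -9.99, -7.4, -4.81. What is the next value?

Differences: -7.4 - -9.99 = 2.59
This is an arithmetic sequence with common difference d = 2.59.
Next term = -4.81 + 2.59 = -2.22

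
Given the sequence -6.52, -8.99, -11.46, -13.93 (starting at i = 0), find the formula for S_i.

Check differences: -8.99 - -6.52 = -2.47
-11.46 - -8.99 = -2.47
Common difference d = -2.47.
First term a = -6.52.
Formula: S_i = -6.52 - 2.47*i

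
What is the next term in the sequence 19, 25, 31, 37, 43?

Differences: 25 - 19 = 6
This is an arithmetic sequence with common difference d = 6.
Next term = 43 + 6 = 49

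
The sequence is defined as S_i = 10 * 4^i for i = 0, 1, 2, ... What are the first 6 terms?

This is a geometric sequence.
i=0: S_0 = 10 * 4^0 = 10
i=1: S_1 = 10 * 4^1 = 40
i=2: S_2 = 10 * 4^2 = 160
i=3: S_3 = 10 * 4^3 = 640
i=4: S_4 = 10 * 4^4 = 2560
i=5: S_5 = 10 * 4^5 = 10240
The first 6 terms are: [10, 40, 160, 640, 2560, 10240]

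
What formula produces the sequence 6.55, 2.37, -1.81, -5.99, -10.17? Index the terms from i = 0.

Check differences: 2.37 - 6.55 = -4.18
-1.81 - 2.37 = -4.18
Common difference d = -4.18.
First term a = 6.55.
Formula: S_i = 6.55 - 4.18*i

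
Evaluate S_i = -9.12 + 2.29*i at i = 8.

S_8 = -9.12 + 2.29*8 = -9.12 + 18.32 = 9.2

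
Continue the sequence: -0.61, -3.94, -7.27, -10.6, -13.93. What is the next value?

Differences: -3.94 - -0.61 = -3.33
This is an arithmetic sequence with common difference d = -3.33.
Next term = -13.93 + -3.33 = -17.26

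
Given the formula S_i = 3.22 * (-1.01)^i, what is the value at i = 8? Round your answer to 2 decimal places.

S_8 = 3.22 * (-1.01)^8 ≈ 3.22 * 1.0829 ≈ 3.49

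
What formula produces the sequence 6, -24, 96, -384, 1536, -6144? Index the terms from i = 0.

Check ratios: -24 / 6 = -4.0
Common ratio r = -4.
First term a = 6.
Formula: S_i = 6 * (-4)^i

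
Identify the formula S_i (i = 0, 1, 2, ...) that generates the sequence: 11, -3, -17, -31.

Check differences: -3 - 11 = -14
-17 - -3 = -14
Common difference d = -14.
First term a = 11.
Formula: S_i = 11 - 14*i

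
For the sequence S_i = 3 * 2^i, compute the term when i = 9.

S_9 = 3 * 2^9 = 3 * 512 = 1536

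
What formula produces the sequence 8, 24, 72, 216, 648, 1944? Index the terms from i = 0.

Check ratios: 24 / 8 = 3.0
Common ratio r = 3.
First term a = 8.
Formula: S_i = 8 * 3^i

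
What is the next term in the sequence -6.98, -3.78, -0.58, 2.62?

Differences: -3.78 - -6.98 = 3.2
This is an arithmetic sequence with common difference d = 3.2.
Next term = 2.62 + 3.2 = 5.82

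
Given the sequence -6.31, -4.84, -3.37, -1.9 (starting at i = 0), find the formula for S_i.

Check differences: -4.84 - -6.31 = 1.47
-3.37 - -4.84 = 1.47
Common difference d = 1.47.
First term a = -6.31.
Formula: S_i = -6.31 + 1.47*i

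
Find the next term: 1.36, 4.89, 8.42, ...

Differences: 4.89 - 1.36 = 3.53
This is an arithmetic sequence with common difference d = 3.53.
Next term = 8.42 + 3.53 = 11.95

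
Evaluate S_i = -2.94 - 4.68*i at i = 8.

S_8 = -2.94 + -4.68*8 = -2.94 + -37.44 = -40.38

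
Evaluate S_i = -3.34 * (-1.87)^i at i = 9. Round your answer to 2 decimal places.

S_9 = -3.34 * (-1.87)^9 ≈ -3.34 * -279.624 ≈ 933.94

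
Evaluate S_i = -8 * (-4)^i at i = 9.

S_9 = -8 * (-4)^9 = -8 * -262144 = 2097152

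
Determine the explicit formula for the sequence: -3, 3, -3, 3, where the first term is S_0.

Check ratios: 3 / -3 = -1.0
Common ratio r = -1.
First term a = -3.
Formula: S_i = -3 * (-1)^i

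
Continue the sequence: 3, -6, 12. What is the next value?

Ratios: -6 / 3 = -2.0
This is a geometric sequence with common ratio r = -2.
Next term = 12 * -2 = -24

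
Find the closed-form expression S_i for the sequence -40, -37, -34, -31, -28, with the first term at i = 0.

Check differences: -37 - -40 = 3
-34 - -37 = 3
Common difference d = 3.
First term a = -40.
Formula: S_i = -40 + 3*i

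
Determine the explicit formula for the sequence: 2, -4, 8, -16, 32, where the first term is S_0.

Check ratios: -4 / 2 = -2.0
Common ratio r = -2.
First term a = 2.
Formula: S_i = 2 * (-2)^i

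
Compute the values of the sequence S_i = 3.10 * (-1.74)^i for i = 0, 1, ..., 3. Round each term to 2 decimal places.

This is a geometric sequence.
i=0: S_0 = 3.1 * (-1.74)^0 = 3.1
i=1: S_1 = 3.1 * (-1.74)^1 ≈ -5.39
i=2: S_2 = 3.1 * (-1.74)^2 ≈ 9.39
i=3: S_3 = 3.1 * (-1.74)^3 ≈ -16.33
The first 4 terms are: [3.1, -5.39, 9.39, -16.33]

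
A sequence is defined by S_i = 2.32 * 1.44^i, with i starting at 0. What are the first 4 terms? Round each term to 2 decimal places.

This is a geometric sequence.
i=0: S_0 = 2.32 * 1.44^0 = 2.32
i=1: S_1 = 2.32 * 1.44^1 ≈ 3.34
i=2: S_2 = 2.32 * 1.44^2 ≈ 4.81
i=3: S_3 = 2.32 * 1.44^3 ≈ 6.93
The first 4 terms are: [2.32, 3.34, 4.81, 6.93]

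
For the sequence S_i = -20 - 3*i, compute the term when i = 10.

S_10 = -20 + -3*10 = -20 + -30 = -50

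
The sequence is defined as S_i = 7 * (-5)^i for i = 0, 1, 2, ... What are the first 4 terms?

This is a geometric sequence.
i=0: S_0 = 7 * (-5)^0 = 7
i=1: S_1 = 7 * (-5)^1 = -35
i=2: S_2 = 7 * (-5)^2 = 175
i=3: S_3 = 7 * (-5)^3 = -875
The first 4 terms are: [7, -35, 175, -875]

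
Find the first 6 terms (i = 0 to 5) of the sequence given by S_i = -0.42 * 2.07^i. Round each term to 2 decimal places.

This is a geometric sequence.
i=0: S_0 = -0.42 * 2.07^0 = -0.42
i=1: S_1 = -0.42 * 2.07^1 ≈ -0.87
i=2: S_2 = -0.42 * 2.07^2 ≈ -1.8
i=3: S_3 = -0.42 * 2.07^3 ≈ -3.73
i=4: S_4 = -0.42 * 2.07^4 ≈ -7.71
i=5: S_5 = -0.42 * 2.07^5 ≈ -15.96
The first 6 terms are: [-0.42, -0.87, -1.8, -3.73, -7.71, -15.96]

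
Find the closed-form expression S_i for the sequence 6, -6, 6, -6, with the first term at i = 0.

Check ratios: -6 / 6 = -1.0
Common ratio r = -1.
First term a = 6.
Formula: S_i = 6 * (-1)^i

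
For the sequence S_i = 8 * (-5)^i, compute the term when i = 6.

S_6 = 8 * (-5)^6 = 8 * 15625 = 125000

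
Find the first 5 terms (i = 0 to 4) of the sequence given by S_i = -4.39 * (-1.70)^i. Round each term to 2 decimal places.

This is a geometric sequence.
i=0: S_0 = -4.39 * (-1.7)^0 = -4.39
i=1: S_1 = -4.39 * (-1.7)^1 ≈ 7.46
i=2: S_2 = -4.39 * (-1.7)^2 ≈ -12.69
i=3: S_3 = -4.39 * (-1.7)^3 ≈ 21.57
i=4: S_4 = -4.39 * (-1.7)^4 ≈ -36.67
The first 5 terms are: [-4.39, 7.46, -12.69, 21.57, -36.67]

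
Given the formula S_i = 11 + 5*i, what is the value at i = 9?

S_9 = 11 + 5*9 = 11 + 45 = 56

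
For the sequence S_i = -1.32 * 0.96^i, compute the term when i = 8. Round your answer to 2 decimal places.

S_8 = -1.32 * 0.96^8 ≈ -1.32 * 0.7214 ≈ -0.95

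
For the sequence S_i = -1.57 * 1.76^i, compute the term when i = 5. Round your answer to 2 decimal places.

S_5 = -1.57 * 1.76^5 ≈ -1.57 * 16.8874 ≈ -26.51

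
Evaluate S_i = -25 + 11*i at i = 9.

S_9 = -25 + 11*9 = -25 + 99 = 74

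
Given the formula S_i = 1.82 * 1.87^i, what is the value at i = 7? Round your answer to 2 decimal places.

S_7 = 1.82 * 1.87^7 ≈ 1.82 * 79.9634 ≈ 145.53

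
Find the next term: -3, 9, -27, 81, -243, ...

Ratios: 9 / -3 = -3.0
This is a geometric sequence with common ratio r = -3.
Next term = -243 * -3 = 729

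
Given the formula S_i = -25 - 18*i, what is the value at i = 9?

S_9 = -25 + -18*9 = -25 + -162 = -187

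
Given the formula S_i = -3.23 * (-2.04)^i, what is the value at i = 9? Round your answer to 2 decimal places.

S_9 = -3.23 * (-2.04)^9 ≈ -3.23 * -611.8874 ≈ 1976.4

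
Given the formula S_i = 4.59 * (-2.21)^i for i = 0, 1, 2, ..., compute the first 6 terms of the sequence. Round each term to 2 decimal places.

This is a geometric sequence.
i=0: S_0 = 4.59 * (-2.21)^0 = 4.59
i=1: S_1 = 4.59 * (-2.21)^1 ≈ -10.14
i=2: S_2 = 4.59 * (-2.21)^2 ≈ 22.42
i=3: S_3 = 4.59 * (-2.21)^3 ≈ -49.54
i=4: S_4 = 4.59 * (-2.21)^4 ≈ 109.49
i=5: S_5 = 4.59 * (-2.21)^5 ≈ -241.98
The first 6 terms are: [4.59, -10.14, 22.42, -49.54, 109.49, -241.98]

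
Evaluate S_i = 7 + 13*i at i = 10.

S_10 = 7 + 13*10 = 7 + 130 = 137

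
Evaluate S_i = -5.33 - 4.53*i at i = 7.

S_7 = -5.33 + -4.53*7 = -5.33 + -31.71 = -37.04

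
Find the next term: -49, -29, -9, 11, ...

Differences: -29 - -49 = 20
This is an arithmetic sequence with common difference d = 20.
Next term = 11 + 20 = 31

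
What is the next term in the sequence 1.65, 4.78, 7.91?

Differences: 4.78 - 1.65 = 3.13
This is an arithmetic sequence with common difference d = 3.13.
Next term = 7.91 + 3.13 = 11.04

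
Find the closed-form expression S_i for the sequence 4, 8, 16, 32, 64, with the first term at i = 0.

Check ratios: 8 / 4 = 2.0
Common ratio r = 2.
First term a = 4.
Formula: S_i = 4 * 2^i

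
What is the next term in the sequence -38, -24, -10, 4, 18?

Differences: -24 - -38 = 14
This is an arithmetic sequence with common difference d = 14.
Next term = 18 + 14 = 32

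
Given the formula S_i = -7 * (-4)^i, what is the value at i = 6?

S_6 = -7 * (-4)^6 = -7 * 4096 = -28672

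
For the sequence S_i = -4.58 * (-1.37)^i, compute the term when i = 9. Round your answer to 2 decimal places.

S_9 = -4.58 * (-1.37)^9 ≈ -4.58 * -17.0014 ≈ 77.87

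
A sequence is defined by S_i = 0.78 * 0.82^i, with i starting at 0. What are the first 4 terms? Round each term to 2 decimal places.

This is a geometric sequence.
i=0: S_0 = 0.78 * 0.82^0 = 0.78
i=1: S_1 = 0.78 * 0.82^1 ≈ 0.64
i=2: S_2 = 0.78 * 0.82^2 ≈ 0.52
i=3: S_3 = 0.78 * 0.82^3 ≈ 0.43
The first 4 terms are: [0.78, 0.64, 0.52, 0.43]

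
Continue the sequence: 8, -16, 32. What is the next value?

Ratios: -16 / 8 = -2.0
This is a geometric sequence with common ratio r = -2.
Next term = 32 * -2 = -64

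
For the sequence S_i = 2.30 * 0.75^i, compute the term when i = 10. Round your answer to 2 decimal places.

S_10 = 2.3 * 0.75^10 ≈ 2.3 * 0.0563 ≈ 0.13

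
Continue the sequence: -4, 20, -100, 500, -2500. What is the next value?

Ratios: 20 / -4 = -5.0
This is a geometric sequence with common ratio r = -5.
Next term = -2500 * -5 = 12500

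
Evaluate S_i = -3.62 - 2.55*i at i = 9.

S_9 = -3.62 + -2.55*9 = -3.62 + -22.95 = -26.57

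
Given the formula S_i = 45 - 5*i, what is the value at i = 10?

S_10 = 45 + -5*10 = 45 + -50 = -5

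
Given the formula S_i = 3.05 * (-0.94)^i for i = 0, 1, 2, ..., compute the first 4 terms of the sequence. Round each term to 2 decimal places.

This is a geometric sequence.
i=0: S_0 = 3.05 * (-0.94)^0 = 3.05
i=1: S_1 = 3.05 * (-0.94)^1 ≈ -2.87
i=2: S_2 = 3.05 * (-0.94)^2 ≈ 2.69
i=3: S_3 = 3.05 * (-0.94)^3 ≈ -2.53
The first 4 terms are: [3.05, -2.87, 2.69, -2.53]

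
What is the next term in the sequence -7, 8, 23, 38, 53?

Differences: 8 - -7 = 15
This is an arithmetic sequence with common difference d = 15.
Next term = 53 + 15 = 68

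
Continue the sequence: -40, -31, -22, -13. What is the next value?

Differences: -31 - -40 = 9
This is an arithmetic sequence with common difference d = 9.
Next term = -13 + 9 = -4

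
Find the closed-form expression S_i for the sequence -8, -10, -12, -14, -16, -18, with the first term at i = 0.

Check differences: -10 - -8 = -2
-12 - -10 = -2
Common difference d = -2.
First term a = -8.
Formula: S_i = -8 - 2*i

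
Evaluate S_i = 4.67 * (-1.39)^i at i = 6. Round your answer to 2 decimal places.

S_6 = 4.67 * (-1.39)^6 ≈ 4.67 * 7.2125 ≈ 33.68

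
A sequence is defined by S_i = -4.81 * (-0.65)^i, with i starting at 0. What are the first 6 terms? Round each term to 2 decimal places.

This is a geometric sequence.
i=0: S_0 = -4.81 * (-0.65)^0 = -4.81
i=1: S_1 = -4.81 * (-0.65)^1 ≈ 3.13
i=2: S_2 = -4.81 * (-0.65)^2 ≈ -2.03
i=3: S_3 = -4.81 * (-0.65)^3 ≈ 1.32
i=4: S_4 = -4.81 * (-0.65)^4 ≈ -0.86
i=5: S_5 = -4.81 * (-0.65)^5 ≈ 0.56
The first 6 terms are: [-4.81, 3.13, -2.03, 1.32, -0.86, 0.56]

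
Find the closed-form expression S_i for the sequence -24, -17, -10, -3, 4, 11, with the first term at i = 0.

Check differences: -17 - -24 = 7
-10 - -17 = 7
Common difference d = 7.
First term a = -24.
Formula: S_i = -24 + 7*i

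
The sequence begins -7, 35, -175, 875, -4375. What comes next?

Ratios: 35 / -7 = -5.0
This is a geometric sequence with common ratio r = -5.
Next term = -4375 * -5 = 21875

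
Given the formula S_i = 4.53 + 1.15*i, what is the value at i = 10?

S_10 = 4.53 + 1.15*10 = 4.53 + 11.5 = 16.03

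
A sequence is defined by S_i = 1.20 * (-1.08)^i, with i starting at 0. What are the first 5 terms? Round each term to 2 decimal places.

This is a geometric sequence.
i=0: S_0 = 1.2 * (-1.08)^0 = 1.2
i=1: S_1 = 1.2 * (-1.08)^1 ≈ -1.3
i=2: S_2 = 1.2 * (-1.08)^2 ≈ 1.4
i=3: S_3 = 1.2 * (-1.08)^3 ≈ -1.51
i=4: S_4 = 1.2 * (-1.08)^4 ≈ 1.63
The first 5 terms are: [1.2, -1.3, 1.4, -1.51, 1.63]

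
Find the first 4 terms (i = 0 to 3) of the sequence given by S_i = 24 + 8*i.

This is an arithmetic sequence.
i=0: S_0 = 24 + 8*0 = 24
i=1: S_1 = 24 + 8*1 = 32
i=2: S_2 = 24 + 8*2 = 40
i=3: S_3 = 24 + 8*3 = 48
The first 4 terms are: [24, 32, 40, 48]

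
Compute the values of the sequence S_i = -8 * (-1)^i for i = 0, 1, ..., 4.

This is a geometric sequence.
i=0: S_0 = -8 * (-1)^0 = -8
i=1: S_1 = -8 * (-1)^1 = 8
i=2: S_2 = -8 * (-1)^2 = -8
i=3: S_3 = -8 * (-1)^3 = 8
i=4: S_4 = -8 * (-1)^4 = -8
The first 5 terms are: [-8, 8, -8, 8, -8]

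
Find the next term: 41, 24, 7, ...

Differences: 24 - 41 = -17
This is an arithmetic sequence with common difference d = -17.
Next term = 7 + -17 = -10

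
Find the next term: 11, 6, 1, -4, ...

Differences: 6 - 11 = -5
This is an arithmetic sequence with common difference d = -5.
Next term = -4 + -5 = -9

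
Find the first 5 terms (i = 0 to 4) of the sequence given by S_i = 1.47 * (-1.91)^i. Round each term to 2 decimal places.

This is a geometric sequence.
i=0: S_0 = 1.47 * (-1.91)^0 = 1.47
i=1: S_1 = 1.47 * (-1.91)^1 ≈ -2.81
i=2: S_2 = 1.47 * (-1.91)^2 ≈ 5.36
i=3: S_3 = 1.47 * (-1.91)^3 ≈ -10.24
i=4: S_4 = 1.47 * (-1.91)^4 ≈ 19.56
The first 5 terms are: [1.47, -2.81, 5.36, -10.24, 19.56]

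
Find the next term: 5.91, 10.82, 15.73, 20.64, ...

Differences: 10.82 - 5.91 = 4.91
This is an arithmetic sequence with common difference d = 4.91.
Next term = 20.64 + 4.91 = 25.55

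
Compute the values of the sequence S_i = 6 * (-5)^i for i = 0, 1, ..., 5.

This is a geometric sequence.
i=0: S_0 = 6 * (-5)^0 = 6
i=1: S_1 = 6 * (-5)^1 = -30
i=2: S_2 = 6 * (-5)^2 = 150
i=3: S_3 = 6 * (-5)^3 = -750
i=4: S_4 = 6 * (-5)^4 = 3750
i=5: S_5 = 6 * (-5)^5 = -18750
The first 6 terms are: [6, -30, 150, -750, 3750, -18750]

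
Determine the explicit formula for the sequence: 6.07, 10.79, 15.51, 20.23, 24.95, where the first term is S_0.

Check differences: 10.79 - 6.07 = 4.72
15.51 - 10.79 = 4.72
Common difference d = 4.72.
First term a = 6.07.
Formula: S_i = 6.07 + 4.72*i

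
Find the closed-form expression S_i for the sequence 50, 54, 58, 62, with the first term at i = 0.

Check differences: 54 - 50 = 4
58 - 54 = 4
Common difference d = 4.
First term a = 50.
Formula: S_i = 50 + 4*i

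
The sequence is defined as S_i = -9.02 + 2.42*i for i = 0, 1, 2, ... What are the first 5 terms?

This is an arithmetic sequence.
i=0: S_0 = -9.02 + 2.42*0 = -9.02
i=1: S_1 = -9.02 + 2.42*1 = -6.6
i=2: S_2 = -9.02 + 2.42*2 = -4.18
i=3: S_3 = -9.02 + 2.42*3 = -1.76
i=4: S_4 = -9.02 + 2.42*4 = 0.66
The first 5 terms are: [-9.02, -6.6, -4.18, -1.76, 0.66]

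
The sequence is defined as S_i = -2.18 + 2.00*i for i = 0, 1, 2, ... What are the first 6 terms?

This is an arithmetic sequence.
i=0: S_0 = -2.18 + 2.0*0 = -2.18
i=1: S_1 = -2.18 + 2.0*1 = -0.18
i=2: S_2 = -2.18 + 2.0*2 = 1.82
i=3: S_3 = -2.18 + 2.0*3 = 3.82
i=4: S_4 = -2.18 + 2.0*4 = 5.82
i=5: S_5 = -2.18 + 2.0*5 = 7.82
The first 6 terms are: [-2.18, -0.18, 1.82, 3.82, 5.82, 7.82]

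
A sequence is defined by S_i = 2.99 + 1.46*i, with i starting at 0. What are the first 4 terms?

This is an arithmetic sequence.
i=0: S_0 = 2.99 + 1.46*0 = 2.99
i=1: S_1 = 2.99 + 1.46*1 = 4.45
i=2: S_2 = 2.99 + 1.46*2 = 5.91
i=3: S_3 = 2.99 + 1.46*3 = 7.37
The first 4 terms are: [2.99, 4.45, 5.91, 7.37]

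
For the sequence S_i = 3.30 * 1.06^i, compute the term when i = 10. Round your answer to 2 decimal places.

S_10 = 3.3 * 1.06^10 ≈ 3.3 * 1.7908 ≈ 5.91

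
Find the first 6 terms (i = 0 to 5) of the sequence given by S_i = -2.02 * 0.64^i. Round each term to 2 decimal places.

This is a geometric sequence.
i=0: S_0 = -2.02 * 0.64^0 = -2.02
i=1: S_1 = -2.02 * 0.64^1 ≈ -1.29
i=2: S_2 = -2.02 * 0.64^2 ≈ -0.83
i=3: S_3 = -2.02 * 0.64^3 ≈ -0.53
i=4: S_4 = -2.02 * 0.64^4 ≈ -0.34
i=5: S_5 = -2.02 * 0.64^5 ≈ -0.22
The first 6 terms are: [-2.02, -1.29, -0.83, -0.53, -0.34, -0.22]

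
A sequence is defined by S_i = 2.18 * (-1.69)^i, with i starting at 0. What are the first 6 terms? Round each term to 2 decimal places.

This is a geometric sequence.
i=0: S_0 = 2.18 * (-1.69)^0 = 2.18
i=1: S_1 = 2.18 * (-1.69)^1 ≈ -3.68
i=2: S_2 = 2.18 * (-1.69)^2 ≈ 6.23
i=3: S_3 = 2.18 * (-1.69)^3 ≈ -10.52
i=4: S_4 = 2.18 * (-1.69)^4 ≈ 17.78
i=5: S_5 = 2.18 * (-1.69)^5 ≈ -30.05
The first 6 terms are: [2.18, -3.68, 6.23, -10.52, 17.78, -30.05]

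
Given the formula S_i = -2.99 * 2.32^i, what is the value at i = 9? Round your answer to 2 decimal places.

S_9 = -2.99 * 2.32^9 ≈ -2.99 * 1947.1162 ≈ -5821.88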